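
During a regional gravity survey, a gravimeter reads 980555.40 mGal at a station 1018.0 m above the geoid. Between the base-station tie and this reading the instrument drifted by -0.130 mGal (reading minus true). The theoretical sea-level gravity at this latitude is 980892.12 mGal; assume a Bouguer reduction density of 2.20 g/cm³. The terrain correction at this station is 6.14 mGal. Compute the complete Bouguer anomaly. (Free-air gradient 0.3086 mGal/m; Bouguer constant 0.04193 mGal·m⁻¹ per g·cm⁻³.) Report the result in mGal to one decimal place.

-110.2

Drift-corrected reading = 980555.40 − (-0.130) = 980555.530 mGal
Free-air correction = 0.3086 × 1018.0 = 314.15 mGal
Free-air anomaly = 980555.530 − 980892.12 + (314.15) = -22.440 mGal
Bouguer slab correction = 0.04193 × 2.20 × 1018.0 = 93.91 mGal
Simple Bouguer anomaly = -22.440 − (93.91) = -116.350 mGal
Complete Bouguer anomaly = -116.350 + 6.14 = -110.210 mGal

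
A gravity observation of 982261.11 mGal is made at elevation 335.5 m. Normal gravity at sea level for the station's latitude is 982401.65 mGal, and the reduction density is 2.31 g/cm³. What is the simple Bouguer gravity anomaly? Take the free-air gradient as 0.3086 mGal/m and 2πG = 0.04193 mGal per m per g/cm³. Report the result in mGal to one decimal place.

Free-air correction = 0.3086 × 335.5 = 103.54 mGal
Free-air anomaly = 982261.11 − 982401.65 + (103.54) = -37.00 mGal
Bouguer slab correction = 0.04193 × 2.31 × 335.5 = 32.50 mGal
Simple Bouguer anomaly = -37.00 − (32.50) = -69.50 mGal

-69.5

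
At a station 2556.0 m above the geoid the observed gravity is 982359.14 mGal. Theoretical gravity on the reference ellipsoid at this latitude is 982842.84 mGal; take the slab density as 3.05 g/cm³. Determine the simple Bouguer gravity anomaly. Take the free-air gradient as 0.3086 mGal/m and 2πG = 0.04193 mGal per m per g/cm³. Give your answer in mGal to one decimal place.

Free-air correction = 0.3086 × 2556.0 = 788.78 mGal
Free-air anomaly = 982359.14 − 982842.84 + (788.78) = 305.08 mGal
Bouguer slab correction = 0.04193 × 3.05 × 2556.0 = 326.88 mGal
Simple Bouguer anomaly = 305.08 − (326.88) = -21.80 mGal

-21.8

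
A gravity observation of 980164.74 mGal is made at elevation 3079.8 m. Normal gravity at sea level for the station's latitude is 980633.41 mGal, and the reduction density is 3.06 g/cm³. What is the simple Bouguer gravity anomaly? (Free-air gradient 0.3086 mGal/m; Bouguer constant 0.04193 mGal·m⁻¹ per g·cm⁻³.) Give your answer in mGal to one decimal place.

86.6

Free-air correction = 0.3086 × 3079.8 = 950.43 mGal
Free-air anomaly = 980164.74 − 980633.41 + (950.43) = 481.76 mGal
Bouguer slab correction = 0.04193 × 3.06 × 3079.8 = 395.16 mGal
Simple Bouguer anomaly = 481.76 − (395.16) = 86.60 mGal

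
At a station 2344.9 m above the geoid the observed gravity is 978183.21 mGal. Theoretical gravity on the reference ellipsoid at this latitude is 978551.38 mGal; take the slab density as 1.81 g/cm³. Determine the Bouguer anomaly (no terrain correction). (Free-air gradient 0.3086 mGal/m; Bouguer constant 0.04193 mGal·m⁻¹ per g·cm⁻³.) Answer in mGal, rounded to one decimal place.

177.5

Free-air correction = 0.3086 × 2344.9 = 723.64 mGal
Free-air anomaly = 978183.21 − 978551.38 + (723.64) = 355.47 mGal
Bouguer slab correction = 0.04193 × 1.81 × 2344.9 = 177.96 mGal
Simple Bouguer anomaly = 355.47 − (177.96) = 177.51 mGal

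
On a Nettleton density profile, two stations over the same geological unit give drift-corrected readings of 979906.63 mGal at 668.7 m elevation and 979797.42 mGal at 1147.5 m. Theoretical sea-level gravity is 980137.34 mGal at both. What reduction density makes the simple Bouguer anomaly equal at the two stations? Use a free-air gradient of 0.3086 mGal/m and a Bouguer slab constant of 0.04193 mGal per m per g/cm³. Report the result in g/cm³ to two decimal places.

1.92

Δg_obs = 979797.42 − 979906.63 = -109.21 mGal over Δh = 1147.5 − 668.7 = 478.8 m
Equal Bouguer anomalies ⇒ Δg_obs + (0.3086 − 0.04193ρ)·Δh = 0
0.3086 − 0.04193ρ = −Δg_obs/Δh = 0.22809
ρ = (0.3086 − 0.22809) / 0.04193 = 1.92 g/cm³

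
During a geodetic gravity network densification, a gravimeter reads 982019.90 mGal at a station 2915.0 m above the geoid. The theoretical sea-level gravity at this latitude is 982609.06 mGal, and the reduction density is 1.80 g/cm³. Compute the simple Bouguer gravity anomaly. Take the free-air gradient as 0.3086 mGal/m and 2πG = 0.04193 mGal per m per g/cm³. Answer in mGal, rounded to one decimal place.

Free-air correction = 0.3086 × 2915.0 = 899.57 mGal
Free-air anomaly = 982019.90 − 982609.06 + (899.57) = 310.41 mGal
Bouguer slab correction = 0.04193 × 1.80 × 2915.0 = 220.01 mGal
Simple Bouguer anomaly = 310.41 − (220.01) = 90.40 mGal

90.4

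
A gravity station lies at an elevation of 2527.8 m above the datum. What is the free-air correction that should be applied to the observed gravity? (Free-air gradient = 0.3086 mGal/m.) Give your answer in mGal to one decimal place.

Free-air correction = 0.3086 × 2527.8 = 780.1 mGal

780.1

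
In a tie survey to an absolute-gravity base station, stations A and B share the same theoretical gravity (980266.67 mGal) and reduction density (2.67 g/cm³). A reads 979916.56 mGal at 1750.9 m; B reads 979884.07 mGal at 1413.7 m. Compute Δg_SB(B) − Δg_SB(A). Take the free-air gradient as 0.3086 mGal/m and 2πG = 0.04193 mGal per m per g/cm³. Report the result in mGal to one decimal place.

-98.8

Δg_SB(A) = 979916.56 − 980266.67 + 0.3086×1750.9 − 0.04193×2.67×1750.9 = -5.80 mGal
Δg_SB(B) = 979884.07 − 980266.67 + 0.3086×1413.7 − 0.04193×2.67×1413.7 = -104.60 mGal
Difference = -104.60 − (-5.80) = -98.80 mGal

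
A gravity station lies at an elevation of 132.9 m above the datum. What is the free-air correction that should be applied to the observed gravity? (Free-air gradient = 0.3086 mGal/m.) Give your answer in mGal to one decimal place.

Free-air correction = 0.3086 × 132.9 = 41.0 mGal

41.0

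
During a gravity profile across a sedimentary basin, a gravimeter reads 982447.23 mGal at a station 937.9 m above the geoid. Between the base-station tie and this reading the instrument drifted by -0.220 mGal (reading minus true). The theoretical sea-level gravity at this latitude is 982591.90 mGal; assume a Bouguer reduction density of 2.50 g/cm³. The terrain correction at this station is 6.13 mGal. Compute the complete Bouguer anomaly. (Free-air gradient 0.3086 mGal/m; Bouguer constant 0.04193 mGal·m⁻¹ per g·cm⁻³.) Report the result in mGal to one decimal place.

Drift-corrected reading = 982447.23 − (-0.220) = 982447.450 mGal
Free-air correction = 0.3086 × 937.9 = 289.44 mGal
Free-air anomaly = 982447.450 − 982591.90 + (289.44) = 144.990 mGal
Bouguer slab correction = 0.04193 × 2.50 × 937.9 = 98.32 mGal
Simple Bouguer anomaly = 144.990 − (98.32) = 46.670 mGal
Complete Bouguer anomaly = 46.670 + 6.13 = 52.800 mGal

52.8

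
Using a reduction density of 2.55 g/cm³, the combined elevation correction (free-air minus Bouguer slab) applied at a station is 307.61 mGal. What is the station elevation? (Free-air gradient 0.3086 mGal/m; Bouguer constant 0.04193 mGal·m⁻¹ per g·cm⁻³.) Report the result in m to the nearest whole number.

1525

Combined gradient = 0.3086 − 0.04193 × 2.55 = 0.2016785 mGal/m
h = 307.61 / 0.2016785 = 1525.25 m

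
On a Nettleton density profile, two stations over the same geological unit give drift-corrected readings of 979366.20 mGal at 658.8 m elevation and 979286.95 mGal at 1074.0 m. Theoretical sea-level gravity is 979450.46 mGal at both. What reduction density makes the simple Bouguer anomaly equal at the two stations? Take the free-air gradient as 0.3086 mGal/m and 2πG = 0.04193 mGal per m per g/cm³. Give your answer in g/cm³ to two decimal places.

Δg_obs = 979286.95 − 979366.20 = -79.25 mGal over Δh = 1074.0 − 658.8 = 415.2 m
Equal Bouguer anomalies ⇒ Δg_obs + (0.3086 − 0.04193ρ)·Δh = 0
0.3086 − 0.04193ρ = −Δg_obs/Δh = 0.19087
ρ = (0.3086 − 0.19087) / 0.04193 = 2.81 g/cm³

2.81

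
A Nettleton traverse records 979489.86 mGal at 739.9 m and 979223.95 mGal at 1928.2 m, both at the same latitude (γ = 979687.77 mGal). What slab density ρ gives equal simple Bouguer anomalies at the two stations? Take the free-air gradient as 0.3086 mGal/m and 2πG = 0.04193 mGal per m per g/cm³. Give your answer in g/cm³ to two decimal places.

2.02

Δg_obs = 979223.95 − 979489.86 = -265.91 mGal over Δh = 1928.2 − 739.9 = 1188.3 m
Equal Bouguer anomalies ⇒ Δg_obs + (0.3086 − 0.04193ρ)·Δh = 0
0.3086 − 0.04193ρ = −Δg_obs/Δh = 0.22377
ρ = (0.3086 − 0.22377) / 0.04193 = 2.02 g/cm³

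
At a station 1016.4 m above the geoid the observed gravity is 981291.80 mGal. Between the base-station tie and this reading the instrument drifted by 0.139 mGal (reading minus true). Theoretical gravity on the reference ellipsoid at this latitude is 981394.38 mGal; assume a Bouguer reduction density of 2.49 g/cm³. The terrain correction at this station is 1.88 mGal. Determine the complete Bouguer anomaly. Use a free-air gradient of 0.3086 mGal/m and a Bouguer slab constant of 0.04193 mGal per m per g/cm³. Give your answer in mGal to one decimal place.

106.7

Drift-corrected reading = 981291.80 − (0.139) = 981291.661 mGal
Free-air correction = 0.3086 × 1016.4 = 313.66 mGal
Free-air anomaly = 981291.661 − 981394.38 + (313.66) = 210.941 mGal
Bouguer slab correction = 0.04193 × 2.49 × 1016.4 = 106.12 mGal
Simple Bouguer anomaly = 210.941 − (106.12) = 104.821 mGal
Complete Bouguer anomaly = 104.821 + 1.88 = 106.701 mGal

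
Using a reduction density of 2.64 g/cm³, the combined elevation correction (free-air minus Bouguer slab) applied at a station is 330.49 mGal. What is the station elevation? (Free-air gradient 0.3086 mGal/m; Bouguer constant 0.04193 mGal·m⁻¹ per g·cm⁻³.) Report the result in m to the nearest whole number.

1670

Combined gradient = 0.3086 − 0.04193 × 2.64 = 0.1979048 mGal/m
h = 330.49 / 0.1979048 = 1669.94 m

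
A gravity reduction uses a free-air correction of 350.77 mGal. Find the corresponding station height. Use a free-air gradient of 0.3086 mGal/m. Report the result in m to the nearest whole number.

h = 350.77 / 0.3086 = 1136.65 m

1137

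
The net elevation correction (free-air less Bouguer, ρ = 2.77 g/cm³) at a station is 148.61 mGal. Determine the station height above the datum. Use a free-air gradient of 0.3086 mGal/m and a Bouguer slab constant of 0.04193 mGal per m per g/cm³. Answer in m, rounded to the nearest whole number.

Combined gradient = 0.3086 − 0.04193 × 2.77 = 0.1924539 mGal/m
h = 148.61 / 0.1924539 = 772.18 m

772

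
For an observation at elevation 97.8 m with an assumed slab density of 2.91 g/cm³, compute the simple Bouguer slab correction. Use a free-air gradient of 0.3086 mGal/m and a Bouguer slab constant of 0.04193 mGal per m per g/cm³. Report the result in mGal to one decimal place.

Bouguer slab correction = 0.04193 × 2.91 × 97.8 = 11.9 mGal

11.9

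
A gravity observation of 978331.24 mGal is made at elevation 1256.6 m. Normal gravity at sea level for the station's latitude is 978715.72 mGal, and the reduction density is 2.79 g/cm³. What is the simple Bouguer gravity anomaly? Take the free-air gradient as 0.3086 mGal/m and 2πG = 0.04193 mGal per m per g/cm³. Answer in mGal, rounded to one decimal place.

-143.7

Free-air correction = 0.3086 × 1256.6 = 387.79 mGal
Free-air anomaly = 978331.24 − 978715.72 + (387.79) = 3.31 mGal
Bouguer slab correction = 0.04193 × 2.79 × 1256.6 = 147.00 mGal
Simple Bouguer anomaly = 3.31 − (147.00) = -143.69 mGal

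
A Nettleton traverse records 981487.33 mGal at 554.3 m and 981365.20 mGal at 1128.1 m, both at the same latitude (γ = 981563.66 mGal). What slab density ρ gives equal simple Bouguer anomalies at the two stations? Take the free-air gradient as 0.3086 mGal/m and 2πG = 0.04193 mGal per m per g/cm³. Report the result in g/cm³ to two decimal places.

Δg_obs = 981365.20 − 981487.33 = -122.13 mGal over Δh = 1128.1 − 554.3 = 573.8 m
Equal Bouguer anomalies ⇒ Δg_obs + (0.3086 − 0.04193ρ)·Δh = 0
0.3086 − 0.04193ρ = −Δg_obs/Δh = 0.21284
ρ = (0.3086 − 0.21284) / 0.04193 = 2.28 g/cm³

2.28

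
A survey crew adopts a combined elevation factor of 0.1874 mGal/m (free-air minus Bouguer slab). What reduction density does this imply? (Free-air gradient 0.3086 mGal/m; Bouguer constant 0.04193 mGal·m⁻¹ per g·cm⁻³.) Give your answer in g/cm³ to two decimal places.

0.1874 = 0.3086 − 0.04193 × ρ
ρ = (0.3086 − 0.1874) / 0.04193 = 2.89 g/cm³

2.89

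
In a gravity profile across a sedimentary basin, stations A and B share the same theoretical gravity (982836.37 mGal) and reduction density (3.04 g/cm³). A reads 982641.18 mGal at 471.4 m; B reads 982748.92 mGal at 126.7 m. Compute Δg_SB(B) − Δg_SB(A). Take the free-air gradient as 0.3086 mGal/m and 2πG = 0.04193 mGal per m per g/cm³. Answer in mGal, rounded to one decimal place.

Δg_SB(A) = 982641.18 − 982836.37 + 0.3086×471.4 − 0.04193×3.04×471.4 = -109.80 mGal
Δg_SB(B) = 982748.92 − 982836.37 + 0.3086×126.7 − 0.04193×3.04×126.7 = -64.50 mGal
Difference = -64.50 − (-109.80) = 45.30 mGal

45.3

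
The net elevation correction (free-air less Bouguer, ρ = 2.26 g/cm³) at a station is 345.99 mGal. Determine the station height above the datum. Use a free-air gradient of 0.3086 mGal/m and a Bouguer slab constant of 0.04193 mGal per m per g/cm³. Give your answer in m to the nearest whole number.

1618

Combined gradient = 0.3086 − 0.04193 × 2.26 = 0.2138382 mGal/m
h = 345.99 / 0.2138382 = 1618.00 m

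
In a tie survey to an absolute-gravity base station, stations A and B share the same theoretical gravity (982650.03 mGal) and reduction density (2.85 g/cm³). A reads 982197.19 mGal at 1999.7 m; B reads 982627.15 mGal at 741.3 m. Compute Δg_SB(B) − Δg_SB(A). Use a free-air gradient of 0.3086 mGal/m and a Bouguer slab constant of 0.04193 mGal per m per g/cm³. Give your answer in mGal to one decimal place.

192.0

Δg_SB(A) = 982197.19 − 982650.03 + 0.3086×1999.7 − 0.04193×2.85×1999.7 = -74.70 mGal
Δg_SB(B) = 982627.15 − 982650.03 + 0.3086×741.3 − 0.04193×2.85×741.3 = 117.30 mGal
Difference = 117.30 − (-74.70) = 192.00 mGal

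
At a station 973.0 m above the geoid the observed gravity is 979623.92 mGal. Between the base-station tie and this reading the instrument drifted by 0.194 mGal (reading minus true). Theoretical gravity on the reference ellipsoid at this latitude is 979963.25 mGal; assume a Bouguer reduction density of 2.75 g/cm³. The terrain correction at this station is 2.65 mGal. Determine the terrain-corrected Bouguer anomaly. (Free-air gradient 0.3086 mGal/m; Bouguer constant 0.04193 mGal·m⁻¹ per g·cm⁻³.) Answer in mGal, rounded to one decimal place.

Drift-corrected reading = 979623.92 − (0.194) = 979623.726 mGal
Free-air correction = 0.3086 × 973.0 = 300.27 mGal
Free-air anomaly = 979623.726 − 979963.25 + (300.27) = -39.254 mGal
Bouguer slab correction = 0.04193 × 2.75 × 973.0 = 112.19 mGal
Simple Bouguer anomaly = -39.254 − (112.19) = -151.444 mGal
Complete Bouguer anomaly = -151.444 + 2.65 = -148.794 mGal

-148.8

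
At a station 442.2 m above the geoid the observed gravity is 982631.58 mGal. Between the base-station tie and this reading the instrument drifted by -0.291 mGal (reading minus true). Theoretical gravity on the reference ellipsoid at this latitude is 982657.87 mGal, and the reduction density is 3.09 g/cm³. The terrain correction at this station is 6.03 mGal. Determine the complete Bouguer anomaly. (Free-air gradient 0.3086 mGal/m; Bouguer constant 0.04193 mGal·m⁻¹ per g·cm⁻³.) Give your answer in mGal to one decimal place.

Drift-corrected reading = 982631.58 − (-0.291) = 982631.871 mGal
Free-air correction = 0.3086 × 442.2 = 136.46 mGal
Free-air anomaly = 982631.871 − 982657.87 + (136.46) = 110.461 mGal
Bouguer slab correction = 0.04193 × 3.09 × 442.2 = 57.29 mGal
Simple Bouguer anomaly = 110.461 − (57.29) = 53.171 mGal
Complete Bouguer anomaly = 53.171 + 6.03 = 59.201 mGal

59.2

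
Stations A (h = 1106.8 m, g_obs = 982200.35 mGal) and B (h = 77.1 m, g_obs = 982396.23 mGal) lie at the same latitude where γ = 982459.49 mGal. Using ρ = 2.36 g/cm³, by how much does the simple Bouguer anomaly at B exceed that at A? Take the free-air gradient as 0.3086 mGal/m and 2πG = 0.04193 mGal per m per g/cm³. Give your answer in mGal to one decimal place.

Δg_SB(A) = 982200.35 − 982459.49 + 0.3086×1106.8 − 0.04193×2.36×1106.8 = -27.10 mGal
Δg_SB(B) = 982396.23 − 982459.49 + 0.3086×77.1 − 0.04193×2.36×77.1 = -47.10 mGal
Difference = -47.10 − (-27.10) = -20.00 mGal

-20.0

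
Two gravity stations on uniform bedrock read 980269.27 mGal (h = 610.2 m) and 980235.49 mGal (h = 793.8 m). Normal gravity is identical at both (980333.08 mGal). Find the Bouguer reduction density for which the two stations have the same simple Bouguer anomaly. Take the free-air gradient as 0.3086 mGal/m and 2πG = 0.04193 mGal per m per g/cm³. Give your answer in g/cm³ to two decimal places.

2.97

Δg_obs = 980235.49 − 980269.27 = -33.78 mGal over Δh = 793.8 − 610.2 = 183.6 m
Equal Bouguer anomalies ⇒ Δg_obs + (0.3086 − 0.04193ρ)·Δh = 0
0.3086 − 0.04193ρ = −Δg_obs/Δh = 0.18399
ρ = (0.3086 − 0.18399) / 0.04193 = 2.97 g/cm³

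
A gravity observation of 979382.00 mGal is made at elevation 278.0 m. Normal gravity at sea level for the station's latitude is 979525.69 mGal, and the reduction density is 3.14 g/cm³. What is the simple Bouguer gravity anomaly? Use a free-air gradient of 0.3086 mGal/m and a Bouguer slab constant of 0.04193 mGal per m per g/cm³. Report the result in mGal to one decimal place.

Free-air correction = 0.3086 × 278.0 = 85.79 mGal
Free-air anomaly = 979382.00 − 979525.69 + (85.79) = -57.90 mGal
Bouguer slab correction = 0.04193 × 3.14 × 278.0 = 36.60 mGal
Simple Bouguer anomaly = -57.90 − (36.60) = -94.50 mGal

-94.5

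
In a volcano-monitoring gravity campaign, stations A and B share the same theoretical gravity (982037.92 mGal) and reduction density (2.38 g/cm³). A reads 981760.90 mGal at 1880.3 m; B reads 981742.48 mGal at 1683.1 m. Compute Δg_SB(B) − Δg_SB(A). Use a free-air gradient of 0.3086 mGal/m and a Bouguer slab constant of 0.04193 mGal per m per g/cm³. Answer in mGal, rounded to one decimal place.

Δg_SB(A) = 981760.90 − 982037.92 + 0.3086×1880.3 − 0.04193×2.38×1880.3 = 115.60 mGal
Δg_SB(B) = 981742.48 − 982037.92 + 0.3086×1683.1 − 0.04193×2.38×1683.1 = 56.00 mGal
Difference = 56.00 − (115.60) = -59.60 mGal

-59.6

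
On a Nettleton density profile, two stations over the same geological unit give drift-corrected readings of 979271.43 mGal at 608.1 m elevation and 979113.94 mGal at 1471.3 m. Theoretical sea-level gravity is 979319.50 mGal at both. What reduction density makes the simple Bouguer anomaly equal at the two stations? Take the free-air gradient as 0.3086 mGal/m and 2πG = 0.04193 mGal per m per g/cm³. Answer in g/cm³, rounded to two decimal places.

Δg_obs = 979113.94 − 979271.43 = -157.49 mGal over Δh = 1471.3 − 608.1 = 863.2 m
Equal Bouguer anomalies ⇒ Δg_obs + (0.3086 − 0.04193ρ)·Δh = 0
0.3086 − 0.04193ρ = −Δg_obs/Δh = 0.18245
ρ = (0.3086 − 0.18245) / 0.04193 = 3.01 g/cm³

3.01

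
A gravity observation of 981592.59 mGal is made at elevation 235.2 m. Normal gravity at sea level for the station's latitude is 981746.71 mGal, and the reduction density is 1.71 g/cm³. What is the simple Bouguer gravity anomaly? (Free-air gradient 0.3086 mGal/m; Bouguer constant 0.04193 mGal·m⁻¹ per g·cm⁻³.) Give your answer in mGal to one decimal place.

-98.4

Free-air correction = 0.3086 × 235.2 = 72.58 mGal
Free-air anomaly = 981592.59 − 981746.71 + (72.58) = -81.54 mGal
Bouguer slab correction = 0.04193 × 1.71 × 235.2 = 16.86 mGal
Simple Bouguer anomaly = -81.54 − (16.86) = -98.40 mGal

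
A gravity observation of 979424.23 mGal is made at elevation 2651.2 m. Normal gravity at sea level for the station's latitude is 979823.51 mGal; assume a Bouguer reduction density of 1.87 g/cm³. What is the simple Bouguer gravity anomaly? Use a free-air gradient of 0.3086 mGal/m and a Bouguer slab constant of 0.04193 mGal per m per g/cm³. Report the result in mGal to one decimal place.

Free-air correction = 0.3086 × 2651.2 = 818.16 mGal
Free-air anomaly = 979424.23 − 979823.51 + (818.16) = 418.88 mGal
Bouguer slab correction = 0.04193 × 1.87 × 2651.2 = 207.88 mGal
Simple Bouguer anomaly = 418.88 − (207.88) = 211.00 mGal

211.0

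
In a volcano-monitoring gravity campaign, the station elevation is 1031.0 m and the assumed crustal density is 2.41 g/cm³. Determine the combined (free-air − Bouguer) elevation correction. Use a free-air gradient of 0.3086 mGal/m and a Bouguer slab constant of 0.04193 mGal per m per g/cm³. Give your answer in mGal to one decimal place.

214.0

Combined gradient = 0.3086 − 0.04193 × 2.41 = 0.2075487 mGal/m
Combined elevation correction = 0.2075487 × 1031.0 = 214.0 mGal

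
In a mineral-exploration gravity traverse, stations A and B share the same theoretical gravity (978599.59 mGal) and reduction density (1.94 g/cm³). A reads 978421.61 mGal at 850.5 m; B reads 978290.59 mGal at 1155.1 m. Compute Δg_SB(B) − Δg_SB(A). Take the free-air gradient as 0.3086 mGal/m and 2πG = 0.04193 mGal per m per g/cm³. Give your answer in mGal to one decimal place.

-61.8

Δg_SB(A) = 978421.61 − 978599.59 + 0.3086×850.5 − 0.04193×1.94×850.5 = 15.30 mGal
Δg_SB(B) = 978290.59 − 978599.59 + 0.3086×1155.1 − 0.04193×1.94×1155.1 = -46.50 mGal
Difference = -46.50 − (15.30) = -61.80 mGal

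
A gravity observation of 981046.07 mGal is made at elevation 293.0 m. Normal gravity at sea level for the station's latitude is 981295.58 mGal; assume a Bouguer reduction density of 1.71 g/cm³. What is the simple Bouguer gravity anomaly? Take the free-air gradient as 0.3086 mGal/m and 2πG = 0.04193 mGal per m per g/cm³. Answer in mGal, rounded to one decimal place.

-180.1

Free-air correction = 0.3086 × 293.0 = 90.42 mGal
Free-air anomaly = 981046.07 − 981295.58 + (90.42) = -159.09 mGal
Bouguer slab correction = 0.04193 × 1.71 × 293.0 = 21.01 mGal
Simple Bouguer anomaly = -159.09 − (21.01) = -180.10 mGal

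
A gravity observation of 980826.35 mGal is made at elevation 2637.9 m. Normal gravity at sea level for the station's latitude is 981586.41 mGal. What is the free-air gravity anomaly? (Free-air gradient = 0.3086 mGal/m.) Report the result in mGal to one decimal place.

Free-air correction = 0.3086 × 2637.9 = 814.06 mGal
Free-air anomaly = 980826.35 − 981586.41 + (814.06) = 54.00 mGal

54.0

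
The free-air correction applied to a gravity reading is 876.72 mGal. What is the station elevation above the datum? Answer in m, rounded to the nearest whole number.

h = 876.72 / 0.3086 = 2840.96 m

2841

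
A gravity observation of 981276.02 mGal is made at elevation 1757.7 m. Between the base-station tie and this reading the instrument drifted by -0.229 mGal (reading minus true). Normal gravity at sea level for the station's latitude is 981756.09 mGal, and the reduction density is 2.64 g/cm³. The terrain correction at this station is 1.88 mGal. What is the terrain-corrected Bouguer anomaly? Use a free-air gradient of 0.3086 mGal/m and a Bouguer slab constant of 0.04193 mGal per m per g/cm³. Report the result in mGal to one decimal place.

-130.1

Drift-corrected reading = 981276.02 − (-0.229) = 981276.249 mGal
Free-air correction = 0.3086 × 1757.7 = 542.43 mGal
Free-air anomaly = 981276.249 − 981756.09 + (542.43) = 62.589 mGal
Bouguer slab correction = 0.04193 × 2.64 × 1757.7 = 194.57 mGal
Simple Bouguer anomaly = 62.589 − (194.57) = -131.981 mGal
Complete Bouguer anomaly = -131.981 + 1.88 = -130.101 mGal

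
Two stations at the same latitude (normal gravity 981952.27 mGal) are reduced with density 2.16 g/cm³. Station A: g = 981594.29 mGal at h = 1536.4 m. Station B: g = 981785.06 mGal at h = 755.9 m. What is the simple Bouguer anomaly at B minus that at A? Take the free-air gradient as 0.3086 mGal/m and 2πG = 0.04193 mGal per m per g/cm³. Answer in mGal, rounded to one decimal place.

Δg_SB(A) = 981594.29 − 981952.27 + 0.3086×1536.4 − 0.04193×2.16×1536.4 = -23.00 mGal
Δg_SB(B) = 981785.06 − 981952.27 + 0.3086×755.9 − 0.04193×2.16×755.9 = -2.40 mGal
Difference = -2.40 − (-23.00) = 20.60 mGal

20.6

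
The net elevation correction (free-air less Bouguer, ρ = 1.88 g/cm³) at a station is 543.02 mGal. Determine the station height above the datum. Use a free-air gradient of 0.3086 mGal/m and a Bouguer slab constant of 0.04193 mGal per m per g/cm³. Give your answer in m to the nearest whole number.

Combined gradient = 0.3086 − 0.04193 × 1.88 = 0.2297716 mGal/m
h = 543.02 / 0.2297716 = 2363.30 m

2363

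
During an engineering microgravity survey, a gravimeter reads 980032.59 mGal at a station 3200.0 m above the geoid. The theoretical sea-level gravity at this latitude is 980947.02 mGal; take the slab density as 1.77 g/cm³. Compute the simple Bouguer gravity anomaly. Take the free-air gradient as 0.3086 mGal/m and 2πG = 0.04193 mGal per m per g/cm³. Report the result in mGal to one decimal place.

Free-air correction = 0.3086 × 3200.0 = 987.52 mGal
Free-air anomaly = 980032.59 − 980947.02 + (987.52) = 73.09 mGal
Bouguer slab correction = 0.04193 × 1.77 × 3200.0 = 237.49 mGal
Simple Bouguer anomaly = 73.09 − (237.49) = -164.40 mGal

-164.4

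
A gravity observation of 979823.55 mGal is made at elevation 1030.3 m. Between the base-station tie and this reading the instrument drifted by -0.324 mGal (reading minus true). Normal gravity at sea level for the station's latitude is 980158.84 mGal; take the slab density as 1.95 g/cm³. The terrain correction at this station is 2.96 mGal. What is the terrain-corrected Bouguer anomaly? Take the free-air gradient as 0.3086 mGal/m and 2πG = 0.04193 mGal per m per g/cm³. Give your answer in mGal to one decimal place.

Drift-corrected reading = 979823.55 − (-0.324) = 979823.874 mGal
Free-air correction = 0.3086 × 1030.3 = 317.95 mGal
Free-air anomaly = 979823.874 − 980158.84 + (317.95) = -17.016 mGal
Bouguer slab correction = 0.04193 × 1.95 × 1030.3 = 84.24 mGal
Simple Bouguer anomaly = -17.016 − (84.24) = -101.256 mGal
Complete Bouguer anomaly = -101.256 + 2.96 = -98.296 mGal

-98.3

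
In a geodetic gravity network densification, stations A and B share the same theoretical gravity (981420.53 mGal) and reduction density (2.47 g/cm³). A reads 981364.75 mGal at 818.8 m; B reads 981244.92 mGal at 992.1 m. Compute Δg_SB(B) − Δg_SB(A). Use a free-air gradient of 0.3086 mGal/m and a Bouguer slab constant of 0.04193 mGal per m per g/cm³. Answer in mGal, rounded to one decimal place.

-84.3

Δg_SB(A) = 981364.75 − 981420.53 + 0.3086×818.8 − 0.04193×2.47×818.8 = 112.10 mGal
Δg_SB(B) = 981244.92 − 981420.53 + 0.3086×992.1 − 0.04193×2.47×992.1 = 27.80 mGal
Difference = 27.80 − (112.10) = -84.30 mGal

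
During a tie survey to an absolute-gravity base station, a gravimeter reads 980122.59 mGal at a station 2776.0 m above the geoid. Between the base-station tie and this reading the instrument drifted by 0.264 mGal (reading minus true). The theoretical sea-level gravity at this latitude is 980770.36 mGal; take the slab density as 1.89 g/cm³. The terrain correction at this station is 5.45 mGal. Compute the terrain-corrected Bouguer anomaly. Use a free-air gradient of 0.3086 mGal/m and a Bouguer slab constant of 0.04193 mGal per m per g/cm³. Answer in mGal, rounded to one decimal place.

-5.9

Drift-corrected reading = 980122.59 − (0.264) = 980122.326 mGal
Free-air correction = 0.3086 × 2776.0 = 856.67 mGal
Free-air anomaly = 980122.326 − 980770.36 + (856.67) = 208.636 mGal
Bouguer slab correction = 0.04193 × 1.89 × 2776.0 = 219.99 mGal
Simple Bouguer anomaly = 208.636 − (219.99) = -11.354 mGal
Complete Bouguer anomaly = -11.354 + 5.45 = -5.904 mGal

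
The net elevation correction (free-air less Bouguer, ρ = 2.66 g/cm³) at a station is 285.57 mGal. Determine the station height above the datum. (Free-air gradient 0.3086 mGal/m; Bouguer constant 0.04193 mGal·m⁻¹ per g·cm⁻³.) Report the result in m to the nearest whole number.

Combined gradient = 0.3086 − 0.04193 × 2.66 = 0.1970662 mGal/m
h = 285.57 / 0.1970662 = 1449.11 m

1449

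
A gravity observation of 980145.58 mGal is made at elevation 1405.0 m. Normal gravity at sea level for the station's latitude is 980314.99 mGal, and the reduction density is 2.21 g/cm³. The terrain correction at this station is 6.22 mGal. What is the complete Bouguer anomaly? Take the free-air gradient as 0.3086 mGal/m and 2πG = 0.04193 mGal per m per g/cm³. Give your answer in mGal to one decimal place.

Free-air correction = 0.3086 × 1405.0 = 433.58 mGal
Free-air anomaly = 980145.58 − 980314.99 + (433.58) = 264.17 mGal
Bouguer slab correction = 0.04193 × 2.21 × 1405.0 = 130.19 mGal
Simple Bouguer anomaly = 264.17 − (130.19) = 133.98 mGal
Complete Bouguer anomaly = 133.98 + 6.22 = 140.20 mGal

140.2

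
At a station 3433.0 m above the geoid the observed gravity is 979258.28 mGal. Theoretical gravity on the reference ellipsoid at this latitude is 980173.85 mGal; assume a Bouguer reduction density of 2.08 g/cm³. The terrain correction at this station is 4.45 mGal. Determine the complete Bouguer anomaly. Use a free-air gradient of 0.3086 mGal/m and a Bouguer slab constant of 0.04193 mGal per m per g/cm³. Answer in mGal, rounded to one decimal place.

-151.1

Free-air correction = 0.3086 × 3433.0 = 1059.42 mGal
Free-air anomaly = 979258.28 − 980173.85 + (1059.42) = 143.85 mGal
Bouguer slab correction = 0.04193 × 2.08 × 3433.0 = 299.41 mGal
Simple Bouguer anomaly = 143.85 − (299.41) = -155.56 mGal
Complete Bouguer anomaly = -155.56 + 4.45 = -151.11 mGal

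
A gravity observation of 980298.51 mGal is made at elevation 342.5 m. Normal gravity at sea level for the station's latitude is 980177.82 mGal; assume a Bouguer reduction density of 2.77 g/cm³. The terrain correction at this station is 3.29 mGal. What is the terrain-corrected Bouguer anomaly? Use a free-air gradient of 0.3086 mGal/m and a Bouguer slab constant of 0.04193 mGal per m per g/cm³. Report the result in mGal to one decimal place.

189.9

Free-air correction = 0.3086 × 342.5 = 105.70 mGal
Free-air anomaly = 980298.51 − 980177.82 + (105.70) = 226.39 mGal
Bouguer slab correction = 0.04193 × 2.77 × 342.5 = 39.78 mGal
Simple Bouguer anomaly = 226.39 − (39.78) = 186.61 mGal
Complete Bouguer anomaly = 186.61 + 3.29 = 189.90 mGal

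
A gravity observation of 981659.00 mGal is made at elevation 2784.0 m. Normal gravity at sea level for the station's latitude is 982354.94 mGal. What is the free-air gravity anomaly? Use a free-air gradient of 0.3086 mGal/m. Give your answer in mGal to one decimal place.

Free-air correction = 0.3086 × 2784.0 = 859.14 mGal
Free-air anomaly = 981659.00 − 982354.94 + (859.14) = 163.20 mGal

163.2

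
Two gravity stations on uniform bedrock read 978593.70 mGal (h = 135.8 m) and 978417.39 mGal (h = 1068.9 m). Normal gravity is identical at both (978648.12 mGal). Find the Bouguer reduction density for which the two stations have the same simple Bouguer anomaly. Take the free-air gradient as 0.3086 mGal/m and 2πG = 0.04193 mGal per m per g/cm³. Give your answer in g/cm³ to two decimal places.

2.85

Δg_obs = 978417.39 − 978593.70 = -176.31 mGal over Δh = 1068.9 − 135.8 = 933.1 m
Equal Bouguer anomalies ⇒ Δg_obs + (0.3086 − 0.04193ρ)·Δh = 0
0.3086 − 0.04193ρ = −Δg_obs/Δh = 0.18895
ρ = (0.3086 − 0.18895) / 0.04193 = 2.85 g/cm³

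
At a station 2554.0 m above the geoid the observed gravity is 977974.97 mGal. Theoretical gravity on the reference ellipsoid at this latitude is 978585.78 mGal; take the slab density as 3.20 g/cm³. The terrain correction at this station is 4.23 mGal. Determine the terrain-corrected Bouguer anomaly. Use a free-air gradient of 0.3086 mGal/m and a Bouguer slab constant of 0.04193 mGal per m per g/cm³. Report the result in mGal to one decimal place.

Free-air correction = 0.3086 × 2554.0 = 788.16 mGal
Free-air anomaly = 977974.97 − 978585.78 + (788.16) = 177.35 mGal
Bouguer slab correction = 0.04193 × 3.20 × 2554.0 = 342.69 mGal
Simple Bouguer anomaly = 177.35 − (342.69) = -165.34 mGal
Complete Bouguer anomaly = -165.34 + 4.23 = -161.11 mGal

-161.1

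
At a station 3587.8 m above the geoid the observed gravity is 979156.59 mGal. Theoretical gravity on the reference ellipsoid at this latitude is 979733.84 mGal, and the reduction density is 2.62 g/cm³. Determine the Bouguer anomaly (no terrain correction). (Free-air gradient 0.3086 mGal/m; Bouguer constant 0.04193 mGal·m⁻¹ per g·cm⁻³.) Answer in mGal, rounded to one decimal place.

135.8

Free-air correction = 0.3086 × 3587.8 = 1107.20 mGal
Free-air anomaly = 979156.59 − 979733.84 + (1107.20) = 529.95 mGal
Bouguer slab correction = 0.04193 × 2.62 × 3587.8 = 394.14 mGal
Simple Bouguer anomaly = 529.95 − (394.14) = 135.81 mGal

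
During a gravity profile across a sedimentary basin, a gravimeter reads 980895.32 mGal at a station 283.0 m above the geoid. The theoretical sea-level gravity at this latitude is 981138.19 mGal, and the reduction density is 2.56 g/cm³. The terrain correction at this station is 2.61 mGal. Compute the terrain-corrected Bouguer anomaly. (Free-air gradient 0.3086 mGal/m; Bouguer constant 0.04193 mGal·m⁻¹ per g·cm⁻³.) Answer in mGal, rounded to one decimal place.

-183.3

Free-air correction = 0.3086 × 283.0 = 87.33 mGal
Free-air anomaly = 980895.32 − 981138.19 + (87.33) = -155.54 mGal
Bouguer slab correction = 0.04193 × 2.56 × 283.0 = 30.38 mGal
Simple Bouguer anomaly = -155.54 − (30.38) = -185.92 mGal
Complete Bouguer anomaly = -185.92 + 2.61 = -183.31 mGal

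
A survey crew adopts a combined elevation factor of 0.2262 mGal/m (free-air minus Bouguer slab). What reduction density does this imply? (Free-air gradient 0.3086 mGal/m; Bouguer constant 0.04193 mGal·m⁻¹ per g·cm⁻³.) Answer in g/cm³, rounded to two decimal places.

1.97

0.2262 = 0.3086 − 0.04193 × ρ
ρ = (0.3086 − 0.2262) / 0.04193 = 1.97 g/cm³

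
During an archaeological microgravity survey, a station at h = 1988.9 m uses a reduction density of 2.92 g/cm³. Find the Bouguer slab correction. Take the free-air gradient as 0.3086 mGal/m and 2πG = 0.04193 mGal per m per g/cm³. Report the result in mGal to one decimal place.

Bouguer slab correction = 0.04193 × 2.92 × 1988.9 = 243.5 mGal

243.5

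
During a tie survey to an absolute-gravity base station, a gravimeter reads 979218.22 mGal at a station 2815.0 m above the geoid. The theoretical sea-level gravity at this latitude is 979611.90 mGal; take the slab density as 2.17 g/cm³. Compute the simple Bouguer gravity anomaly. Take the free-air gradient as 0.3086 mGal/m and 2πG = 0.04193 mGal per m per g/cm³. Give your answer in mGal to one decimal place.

Free-air correction = 0.3086 × 2815.0 = 868.71 mGal
Free-air anomaly = 979218.22 − 979611.90 + (868.71) = 475.03 mGal
Bouguer slab correction = 0.04193 × 2.17 × 2815.0 = 256.13 mGal
Simple Bouguer anomaly = 475.03 − (256.13) = 218.90 mGal

218.9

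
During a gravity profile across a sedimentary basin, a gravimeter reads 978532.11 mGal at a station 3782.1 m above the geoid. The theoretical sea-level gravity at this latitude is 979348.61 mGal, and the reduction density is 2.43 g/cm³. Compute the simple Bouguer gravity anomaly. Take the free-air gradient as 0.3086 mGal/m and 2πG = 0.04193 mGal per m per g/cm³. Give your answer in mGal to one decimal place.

-34.7

Free-air correction = 0.3086 × 3782.1 = 1167.16 mGal
Free-air anomaly = 978532.11 − 979348.61 + (1167.16) = 350.66 mGal
Bouguer slab correction = 0.04193 × 2.43 × 3782.1 = 385.36 mGal
Simple Bouguer anomaly = 350.66 − (385.36) = -34.70 mGal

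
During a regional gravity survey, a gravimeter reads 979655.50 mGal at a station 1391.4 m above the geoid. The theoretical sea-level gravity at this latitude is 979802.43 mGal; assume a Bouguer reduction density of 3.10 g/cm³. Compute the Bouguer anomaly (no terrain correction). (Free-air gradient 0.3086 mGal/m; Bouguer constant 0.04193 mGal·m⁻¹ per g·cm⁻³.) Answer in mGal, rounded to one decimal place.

101.6

Free-air correction = 0.3086 × 1391.4 = 429.39 mGal
Free-air anomaly = 979655.50 − 979802.43 + (429.39) = 282.46 mGal
Bouguer slab correction = 0.04193 × 3.10 × 1391.4 = 180.86 mGal
Simple Bouguer anomaly = 282.46 − (180.86) = 101.60 mGal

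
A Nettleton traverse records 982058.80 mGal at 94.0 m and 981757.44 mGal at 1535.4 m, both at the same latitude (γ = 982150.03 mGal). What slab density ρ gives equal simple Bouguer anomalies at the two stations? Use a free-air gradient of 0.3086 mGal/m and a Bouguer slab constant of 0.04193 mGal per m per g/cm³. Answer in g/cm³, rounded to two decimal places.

Δg_obs = 981757.44 − 982058.80 = -301.36 mGal over Δh = 1535.4 − 94.0 = 1441.4 m
Equal Bouguer anomalies ⇒ Δg_obs + (0.3086 − 0.04193ρ)·Δh = 0
0.3086 − 0.04193ρ = −Δg_obs/Δh = 0.20907
ρ = (0.3086 − 0.20907) / 0.04193 = 2.37 g/cm³

2.37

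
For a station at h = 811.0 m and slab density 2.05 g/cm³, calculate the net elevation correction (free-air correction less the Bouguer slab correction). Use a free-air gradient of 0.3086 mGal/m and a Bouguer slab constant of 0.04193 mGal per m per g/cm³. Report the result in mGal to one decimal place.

Combined gradient = 0.3086 − 0.04193 × 2.05 = 0.2226435 mGal/m
Combined elevation correction = 0.2226435 × 811.0 = 180.6 mGal

180.6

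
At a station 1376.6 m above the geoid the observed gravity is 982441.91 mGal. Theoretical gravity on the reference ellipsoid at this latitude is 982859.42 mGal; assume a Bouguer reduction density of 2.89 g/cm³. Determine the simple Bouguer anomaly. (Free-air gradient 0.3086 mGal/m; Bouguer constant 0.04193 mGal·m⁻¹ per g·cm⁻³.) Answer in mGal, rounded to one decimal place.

-159.5

Free-air correction = 0.3086 × 1376.6 = 424.82 mGal
Free-air anomaly = 982441.91 − 982859.42 + (424.82) = 7.31 mGal
Bouguer slab correction = 0.04193 × 2.89 × 1376.6 = 166.81 mGal
Simple Bouguer anomaly = 7.31 − (166.81) = -159.50 mGal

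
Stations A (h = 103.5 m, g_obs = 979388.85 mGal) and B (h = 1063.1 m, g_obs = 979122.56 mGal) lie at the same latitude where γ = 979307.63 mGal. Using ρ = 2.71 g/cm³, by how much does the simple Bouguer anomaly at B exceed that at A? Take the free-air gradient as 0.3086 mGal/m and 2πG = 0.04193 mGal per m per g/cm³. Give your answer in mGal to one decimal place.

-79.2

Δg_SB(A) = 979388.85 − 979307.63 + 0.3086×103.5 − 0.04193×2.71×103.5 = 101.40 mGal
Δg_SB(B) = 979122.56 − 979307.63 + 0.3086×1063.1 − 0.04193×2.71×1063.1 = 22.20 mGal
Difference = 22.20 − (101.40) = -79.20 mGal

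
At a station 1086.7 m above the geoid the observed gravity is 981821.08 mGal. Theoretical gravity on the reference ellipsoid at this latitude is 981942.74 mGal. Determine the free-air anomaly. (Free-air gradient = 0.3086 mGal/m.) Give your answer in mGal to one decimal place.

Free-air correction = 0.3086 × 1086.7 = 335.36 mGal
Free-air anomaly = 981821.08 − 981942.74 + (335.36) = 213.70 mGal

213.7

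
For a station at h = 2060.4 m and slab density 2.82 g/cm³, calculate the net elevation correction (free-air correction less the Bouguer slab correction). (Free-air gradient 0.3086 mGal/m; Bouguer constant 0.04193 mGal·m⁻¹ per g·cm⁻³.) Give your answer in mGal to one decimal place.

Combined gradient = 0.3086 − 0.04193 × 2.82 = 0.1903574 mGal/m
Combined elevation correction = 0.1903574 × 2060.4 = 392.2 mGal

392.2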